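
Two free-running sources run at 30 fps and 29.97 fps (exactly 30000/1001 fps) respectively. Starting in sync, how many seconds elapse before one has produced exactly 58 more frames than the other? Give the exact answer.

29029/15 seconds

The gap grows by |30000/1001 − 30| = 30/1001 frames per second.
Time for a 58-frame gap: 58 ÷ (30/1001) = 29029/15 s.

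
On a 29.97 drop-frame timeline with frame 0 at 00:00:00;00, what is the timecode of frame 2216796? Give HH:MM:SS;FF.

20:32:47;04

Ten DF minutes hold 17982 frames, so frame 2216796 lies in block 123 (frames 2211786–2229767) with 5010 frames into that block.
The block's first minute is 1800 frames and the rest 1798 each; 5010 frames reaches minute 2, so 123 × 18 + 2 × 2 = 2218 labels have been skipped so far.
Adding those back, label number 2216796 + 2218 = 2219014 at 30 labels/s is 73967 s + 4 f = 20 h 32 min 47 s frame 4, i.e. 20:32:47;04.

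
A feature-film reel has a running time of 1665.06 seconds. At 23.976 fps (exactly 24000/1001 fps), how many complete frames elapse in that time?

Frames = 1665.06 × 24000/1001 = 39961440/1001 ≈ 39921.5185.
Complete frames: 39921.

39921 frames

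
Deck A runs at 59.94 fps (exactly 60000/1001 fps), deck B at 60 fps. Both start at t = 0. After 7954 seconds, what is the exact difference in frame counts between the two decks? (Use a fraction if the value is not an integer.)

477240/1001 frames

A emits 60000/1001 × 7954 = 477240000/1001 frames; B emits 60 × 7954 = 477240.
Difference = 477240/1001 frames (≈ 476.7632); B is ahead of A.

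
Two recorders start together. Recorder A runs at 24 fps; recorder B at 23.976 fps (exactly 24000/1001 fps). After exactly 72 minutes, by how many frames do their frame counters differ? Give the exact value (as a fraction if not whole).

103680/1001 frames

72 min = 4320 s.
A emits 24 × 4320 = 103680 frames; B emits 24000/1001 × 4320 = 103680000/1001.
Difference = 103680/1001 frames (≈ 103.5764); B is behind A.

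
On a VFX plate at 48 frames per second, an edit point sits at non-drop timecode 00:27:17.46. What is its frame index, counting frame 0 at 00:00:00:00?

Total seconds to the label: (0 × 3600 + 27 × 60 + 17) = 1637.
Frame index = 1637 × 48 + 46 = 78622.

frame 78622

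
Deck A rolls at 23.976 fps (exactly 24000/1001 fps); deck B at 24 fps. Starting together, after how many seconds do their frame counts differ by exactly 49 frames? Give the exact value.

The gap grows by |24 − 24000/1001| = 24/1001 frames per second.
Time for a 49-frame gap: 49 ÷ (24/1001) = 49049/24 s.

49049/24 seconds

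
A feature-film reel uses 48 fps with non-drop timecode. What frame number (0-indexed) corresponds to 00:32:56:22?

Total seconds to the label: (0 × 3600 + 32 × 60 + 56) = 1976.
Frame index = 1976 × 48 + 22 = 94870.

94870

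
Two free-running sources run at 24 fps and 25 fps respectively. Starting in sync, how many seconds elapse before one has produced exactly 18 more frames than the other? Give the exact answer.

The gap grows by |25 − 24| = 1 frame per second.
Time for a 18-frame gap: 18 ÷ (1) = 18 s.

18 seconds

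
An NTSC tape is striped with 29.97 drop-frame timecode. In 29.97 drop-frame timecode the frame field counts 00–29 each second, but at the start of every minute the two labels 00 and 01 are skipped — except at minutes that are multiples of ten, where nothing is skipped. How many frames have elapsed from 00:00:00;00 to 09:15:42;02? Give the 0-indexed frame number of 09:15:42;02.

999262

Complete 10-minute blocks: 55, each 17982 frames → 989010.
Remaining 5 whole minutes in the current block: 1800 + 4 × 1798 = 8992 frames.
Within the current minute: 42 × 30 + 2 − 2 = 1260 (labels ;00/;01 skipped at this minute). Total = 989010 + 8992 + 1260 = 999262.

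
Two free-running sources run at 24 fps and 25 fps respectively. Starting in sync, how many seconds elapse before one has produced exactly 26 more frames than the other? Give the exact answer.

The gap grows by |25 − 24| = 1 frame per second.
Time for a 26-frame gap: 26 ÷ (1) = 26 s.

26 seconds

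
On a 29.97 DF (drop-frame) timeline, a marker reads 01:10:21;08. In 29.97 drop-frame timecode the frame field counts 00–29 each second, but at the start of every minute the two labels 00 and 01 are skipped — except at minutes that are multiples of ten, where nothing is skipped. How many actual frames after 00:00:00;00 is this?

126512

As if non-drop at 30 labels/s: (1 × 3600 + 10 × 60 + 21) × 30 + 8 = 126638.
Minute boundaries passed: 70; those not divisible by 10: 70 − 7 = 63; dropped labels = 2 × 63 = 126.
Actual frame index = 126638 − 126 = 126512.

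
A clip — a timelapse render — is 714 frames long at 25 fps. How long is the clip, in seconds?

Running time = 714 / (25) = 28.56 s.

28.56 seconds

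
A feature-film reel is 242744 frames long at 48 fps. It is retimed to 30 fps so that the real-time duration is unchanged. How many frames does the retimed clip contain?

Target frames = source frames × (target rate / source rate) = 242744 × (30)/(48) = 242744 × 5/8 = 151715.

151715 frames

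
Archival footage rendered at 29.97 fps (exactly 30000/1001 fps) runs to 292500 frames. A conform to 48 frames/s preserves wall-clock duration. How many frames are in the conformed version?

468468 frames

Target frames = source frames × (target rate / source rate) = 292500 × (48)/(30000/1001) = 292500 × 1001/625 = 468468.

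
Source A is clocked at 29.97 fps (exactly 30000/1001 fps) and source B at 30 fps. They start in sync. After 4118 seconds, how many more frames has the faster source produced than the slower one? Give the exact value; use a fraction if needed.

123540/1001 frames

A emits 30000/1001 × 4118 = 123540000/1001 frames; B emits 30 × 4118 = 123540.
Difference = 123540/1001 frames (≈ 123.4166); B is ahead of A.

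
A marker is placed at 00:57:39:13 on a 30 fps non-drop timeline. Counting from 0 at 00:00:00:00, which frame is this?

Total seconds to the label: (0 × 3600 + 57 × 60 + 39) = 3459.
Frame index = 3459 × 30 + 13 = 103783.

frame 103783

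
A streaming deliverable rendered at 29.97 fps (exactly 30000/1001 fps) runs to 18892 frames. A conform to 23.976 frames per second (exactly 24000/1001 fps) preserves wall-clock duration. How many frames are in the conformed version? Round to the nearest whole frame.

15114 frames

Frames at target rate = 18892 × (24000/1001) / (30000/1001) = 75568/5 ≈ 15113.600.
Nearest whole frame: 15114.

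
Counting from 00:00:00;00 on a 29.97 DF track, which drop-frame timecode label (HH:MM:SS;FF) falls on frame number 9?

Each 10-minute DF block holds 10 × 60 × 30 − 9 × 2 = 17982 frames. 9 ÷ 17982 → 0 full blocks, remainder 9.
Within the partial block the first minute is 1800 frames and each further minute 1798, so 0 further minute boundaries passed. Total skipped labels = 18 × 0 + 2 × 0 = 0.
Non-drop label index = 9 + 0 = 9; at 30 labels/s that is 00:00:00:09, i.e. DF 00:00:00;09.

00:00:00;09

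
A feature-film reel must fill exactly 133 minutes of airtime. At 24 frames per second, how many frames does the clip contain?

191520 frames

133 min = 7980 s.
Frames = 7980 × 24 = 191520.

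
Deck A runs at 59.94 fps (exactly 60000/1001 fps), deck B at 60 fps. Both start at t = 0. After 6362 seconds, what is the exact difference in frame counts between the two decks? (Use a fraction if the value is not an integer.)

381720/1001 frames

A emits 60000/1001 × 6362 = 381720000/1001 frames; B emits 60 × 6362 = 381720.
Difference = 381720/1001 frames (≈ 381.3387); B is ahead of A.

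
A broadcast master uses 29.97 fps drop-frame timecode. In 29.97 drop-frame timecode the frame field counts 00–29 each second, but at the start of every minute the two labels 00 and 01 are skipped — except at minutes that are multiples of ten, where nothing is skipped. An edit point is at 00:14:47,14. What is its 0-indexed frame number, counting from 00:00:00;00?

26598

As if non-drop at 30 labels/s: (0 × 3600 + 14 × 60 + 47) × 30 + 14 = 26624.
Minute boundaries passed: 14; those not divisible by 10: 14 − 1 = 13; dropped labels = 2 × 13 = 26.
Actual frame index = 26624 − 26 = 26598.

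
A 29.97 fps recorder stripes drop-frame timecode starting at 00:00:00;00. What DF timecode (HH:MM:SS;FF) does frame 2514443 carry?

Ten DF minutes hold 17982 frames, so frame 2514443 lies in block 139 (frames 2499498–2517479) with 14945 frames into that block.
The block's first minute is 1800 frames and the rest 1798 each; 14945 frames reaches minute 8, so 139 × 18 + 8 × 2 = 2518 labels have been skipped so far.
Adding those back, label number 2514443 + 2518 = 2516961 at 30 labels/s is 83898 s + 21 f = 23 h 18 min 18 s frame 21, i.e. 23:18:18;21.

23:18:18;21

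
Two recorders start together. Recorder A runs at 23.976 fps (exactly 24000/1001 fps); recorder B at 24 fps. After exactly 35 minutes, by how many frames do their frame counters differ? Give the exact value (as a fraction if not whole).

7200/143 frames

35 min = 2100 s.
A emits 24000/1001 × 2100 = 7200000/143 frames; B emits 24 × 2100 = 50400.
Difference = 7200/143 frames (≈ 50.3497); B is ahead of A.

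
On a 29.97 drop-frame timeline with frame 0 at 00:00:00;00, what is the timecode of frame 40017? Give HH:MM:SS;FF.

00:22:15;07

Each 10-minute DF block holds 10 × 60 × 30 − 9 × 2 = 17982 frames. 40017 ÷ 17982 → 2 full blocks, remainder 4053.
Within the partial block the first minute is 1800 frames and each further minute 1798, so 2 further minute boundaries passed. Total skipped labels = 18 × 2 + 2 × 2 = 40.
Non-drop label index = 40017 + 40 = 40057; at 30 labels/s that is 00:22:15:07, i.e. DF 00:22:15;07.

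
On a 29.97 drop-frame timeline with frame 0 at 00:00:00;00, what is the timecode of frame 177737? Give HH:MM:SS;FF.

Each 10-minute DF block holds 10 × 60 × 30 − 9 × 2 = 17982 frames. 177737 ÷ 17982 → 9 full blocks, remainder 15899.
Within the partial block the first minute is 1800 frames and each further minute 1798, so 8 further minute boundaries passed. Total skipped labels = 18 × 9 + 2 × 8 = 178.
Non-drop label index = 177737 + 178 = 177915; at 30 labels/s that is 01:38:50:15, i.e. DF 01:38:50;15.

01:38:50;15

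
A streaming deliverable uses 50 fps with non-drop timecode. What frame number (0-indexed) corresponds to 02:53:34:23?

520723

Total seconds to the label: (2 × 3600 + 53 × 60 + 34) = 10414.
Frame index = 10414 × 50 + 23 = 520723.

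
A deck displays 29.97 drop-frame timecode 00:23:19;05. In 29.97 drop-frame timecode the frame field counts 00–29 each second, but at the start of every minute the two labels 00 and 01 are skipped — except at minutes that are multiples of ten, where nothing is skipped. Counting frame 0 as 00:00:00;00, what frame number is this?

41933

As if non-drop at 30 labels/s: (0 × 3600 + 23 × 60 + 19) × 30 + 5 = 41975.
Minute boundaries passed: 23; those not divisible by 10: 23 − 2 = 21; dropped labels = 2 × 21 = 42.
Actual frame index = 41975 − 42 = 41933.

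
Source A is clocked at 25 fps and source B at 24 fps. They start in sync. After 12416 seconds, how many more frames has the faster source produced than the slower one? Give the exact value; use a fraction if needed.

12416 frames

A emits 25 × 12416 = 310400 frames; B emits 24 × 12416 = 297984.
Difference = 12416 frames; B is behind A.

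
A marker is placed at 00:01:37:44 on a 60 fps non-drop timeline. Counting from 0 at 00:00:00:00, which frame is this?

Total seconds to the label: (0 × 3600 + 1 × 60 + 37) = 97.
Frame index = 97 × 60 + 44 = 5864.

frame 5864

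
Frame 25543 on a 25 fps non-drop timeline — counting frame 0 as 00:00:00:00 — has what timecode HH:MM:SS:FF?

25543 ÷ 25 = 1021 full seconds, remainder 18 frames.
1021 s = 0 h 17 min 1 s.
Timecode: 00:17:01:18.

00:17:01:18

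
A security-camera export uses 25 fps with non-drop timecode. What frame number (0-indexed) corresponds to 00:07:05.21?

frame 10646

Total seconds to the label: (0 × 3600 + 7 × 60 + 5) = 425.
Frame index = 425 × 25 + 21 = 10646.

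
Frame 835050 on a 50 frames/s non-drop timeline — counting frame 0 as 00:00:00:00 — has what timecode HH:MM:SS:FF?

835050 ÷ 50 = 16701 full seconds, remainder 0 frames.
16701 s = 4 h 38 min 21 s.
Timecode: 04:38:21:00.

04:38:21:00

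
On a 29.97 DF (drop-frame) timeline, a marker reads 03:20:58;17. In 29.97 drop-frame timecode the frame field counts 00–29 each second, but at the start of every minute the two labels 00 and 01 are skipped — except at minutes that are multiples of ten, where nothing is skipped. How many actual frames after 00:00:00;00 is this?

Complete 10-minute blocks: 20, each 17982 frames → 359640.
Remaining 0 whole minutes in the current block: 0 frames.
Within the current minute: 58 × 30 + 17 = 1757. Total = 359640 + 0 + 1757 = 361397.

361397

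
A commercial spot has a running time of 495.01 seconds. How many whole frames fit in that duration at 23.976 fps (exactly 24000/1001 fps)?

Frames = 495.01 × 24000/1001 = 11880240/1001 ≈ 11868.3716.
Complete frames: 11868.

11868 frames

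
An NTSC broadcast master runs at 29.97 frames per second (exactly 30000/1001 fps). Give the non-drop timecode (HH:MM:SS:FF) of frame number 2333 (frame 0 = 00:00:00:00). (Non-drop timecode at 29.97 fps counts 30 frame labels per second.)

2333 ÷ 30 = 77 full seconds, remainder 23 frames.
77 s = 0 h 1 min 17 s.
Timecode: 00:01:17:23.

00:01:17:23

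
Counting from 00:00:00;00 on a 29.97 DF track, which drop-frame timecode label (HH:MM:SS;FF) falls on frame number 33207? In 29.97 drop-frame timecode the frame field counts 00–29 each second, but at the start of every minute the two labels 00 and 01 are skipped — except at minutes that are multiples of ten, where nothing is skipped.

00:18:28;01

Ten DF minutes hold 17982 frames, so frame 33207 lies in block 1 (frames 17982–35963) with 15225 frames into that block.
The block's first minute is 1800 frames and the rest 1798 each; 15225 frames reaches minute 8, so 1 × 18 + 8 × 2 = 34 labels have been skipped so far.
Adding those back, label number 33207 + 34 = 33241 at 30 labels/s is 1108 s + 1 f = 0 h 18 min 28 s frame 1, i.e. 00:18:28;01.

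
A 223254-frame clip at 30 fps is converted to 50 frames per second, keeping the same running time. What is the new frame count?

372090 frames

Target frames = source frames × (target rate / source rate) = 223254 × (50)/(30) = 223254 × 5/3 = 372090.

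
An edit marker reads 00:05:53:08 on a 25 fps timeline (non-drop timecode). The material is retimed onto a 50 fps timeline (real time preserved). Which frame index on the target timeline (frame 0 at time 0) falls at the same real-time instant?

frame 17666

Source frame index: (0×3600 + 5×60 + 53) × 25 + 8 = 8833.
Real time: 8833 / (25) = 8833/25 s.
Target frame: (8833/25) × (50) = 17666.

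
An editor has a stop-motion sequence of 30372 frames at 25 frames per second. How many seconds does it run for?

1214.88 seconds

Running time = 30372 / (25) = 1214.88 s.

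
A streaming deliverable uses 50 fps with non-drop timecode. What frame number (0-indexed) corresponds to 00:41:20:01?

frame 124001

Total seconds to the label: (0 × 3600 + 41 × 60 + 20) = 2480.
Frame index = 2480 × 50 + 1 = 124001.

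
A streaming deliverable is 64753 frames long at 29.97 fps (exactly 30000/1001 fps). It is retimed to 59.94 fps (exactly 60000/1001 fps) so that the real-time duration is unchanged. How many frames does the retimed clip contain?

Target frames = source frames × (target rate / source rate) = 64753 × (60000/1001)/(30000/1001) = 64753 × 2 = 129506.

129506 frames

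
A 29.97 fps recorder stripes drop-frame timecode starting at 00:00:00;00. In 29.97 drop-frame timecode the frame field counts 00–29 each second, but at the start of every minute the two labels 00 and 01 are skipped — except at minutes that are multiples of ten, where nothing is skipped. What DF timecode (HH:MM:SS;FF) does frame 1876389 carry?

17:23:28;27

Ten DF minutes hold 17982 frames, so frame 1876389 lies in block 104 (frames 1870128–1888109) with 6261 frames into that block.
The block's first minute is 1800 frames and the rest 1798 each; 6261 frames reaches minute 3, so 104 × 18 + 3 × 2 = 1878 labels have been skipped so far.
Adding those back, label number 1876389 + 1878 = 1878267 at 30 labels/s is 62608 s + 27 f = 17 h 23 min 28 s frame 27, i.e. 17:23:28;27.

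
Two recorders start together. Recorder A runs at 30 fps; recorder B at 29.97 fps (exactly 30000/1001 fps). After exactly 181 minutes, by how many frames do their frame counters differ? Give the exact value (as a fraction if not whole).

325800/1001 frames

181 min = 10860 s.
A emits 30 × 10860 = 325800 frames; B emits 30000/1001 × 10860 = 325800000/1001.
Difference = 325800/1001 frames (≈ 325.4745); B is behind A.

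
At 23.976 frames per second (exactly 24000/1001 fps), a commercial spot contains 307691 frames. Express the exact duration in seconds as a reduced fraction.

Running time = 307691 ÷ (24000/1001) = 307691 × 1001/24000 = 307998691/24000 s.

307998691/24000 seconds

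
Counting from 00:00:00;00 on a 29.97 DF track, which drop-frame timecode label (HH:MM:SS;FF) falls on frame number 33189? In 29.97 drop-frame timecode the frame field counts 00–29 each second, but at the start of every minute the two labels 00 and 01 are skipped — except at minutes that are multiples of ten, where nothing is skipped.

00:18:27;13

Each 10-minute DF block holds 10 × 60 × 30 − 9 × 2 = 17982 frames. 33189 ÷ 17982 → 1 full block, remainder 15207.
Within the partial block the first minute is 1800 frames and each further minute 1798, so 8 further minute boundaries passed. Total skipped labels = 18 × 1 + 2 × 8 = 34.
Non-drop label index = 33189 + 34 = 33223; at 30 labels/s that is 00:18:27:13, i.e. DF 00:18:27;13.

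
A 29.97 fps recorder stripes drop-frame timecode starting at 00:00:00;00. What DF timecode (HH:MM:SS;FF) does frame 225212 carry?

02:05:14;18

Each 10-minute DF block holds 10 × 60 × 30 − 9 × 2 = 17982 frames. 225212 ÷ 17982 → 12 full blocks, remainder 9428.
Within the partial block the first minute is 1800 frames and each further minute 1798, so 5 further minute boundaries passed. Total skipped labels = 18 × 12 + 2 × 5 = 226.
Non-drop label index = 225212 + 226 = 225438; at 30 labels/s that is 02:05:14:18, i.e. DF 02:05:14;18.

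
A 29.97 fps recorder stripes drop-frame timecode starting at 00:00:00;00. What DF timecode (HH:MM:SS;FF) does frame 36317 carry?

Each 10-minute DF block holds 10 × 60 × 30 − 9 × 2 = 17982 frames. 36317 ÷ 17982 → 2 full blocks, remainder 353.
Within the partial block the first minute is 1800 frames and each further minute 1798, so 0 further minute boundaries passed. Total skipped labels = 18 × 2 + 2 × 0 = 36.
Non-drop label index = 36317 + 36 = 36353; at 30 labels/s that is 00:20:11:23, i.e. DF 00:20:11;23.

00:20:11;23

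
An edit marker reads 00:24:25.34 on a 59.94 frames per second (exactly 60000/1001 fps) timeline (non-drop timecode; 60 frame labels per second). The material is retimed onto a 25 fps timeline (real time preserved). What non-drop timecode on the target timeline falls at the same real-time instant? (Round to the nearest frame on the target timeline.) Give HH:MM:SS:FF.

00:24:27:01

Source frame index: (0×3600 + 24×60 + 25) × 60 + 34 = 87934.
Real time: 87934 / (60000/1001) = 44010967/30000 s.
Target frame: (44010967/30000) × (25) = 44010967/1200 ≈ 36675.806 → 36676.
At 25 labels/s: frame 36676 → 00:24:27:01.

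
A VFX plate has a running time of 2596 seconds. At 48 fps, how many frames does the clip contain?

Frames = 2596 × 48 = 124608.

124608 frames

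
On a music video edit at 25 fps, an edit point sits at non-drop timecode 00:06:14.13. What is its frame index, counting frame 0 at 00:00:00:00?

frame 9363

Total seconds to the label: (0 × 3600 + 6 × 60 + 14) = 374.
Frame index = 374 × 25 + 13 = 9363.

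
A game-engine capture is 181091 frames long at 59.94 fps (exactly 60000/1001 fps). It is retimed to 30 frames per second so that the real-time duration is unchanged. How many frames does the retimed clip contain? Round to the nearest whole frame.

Frames at target rate = 181091 × (30) / (60000/1001) = 181272091/2000 ≈ 90636.045.
Nearest whole frame: 90636.

90636 frames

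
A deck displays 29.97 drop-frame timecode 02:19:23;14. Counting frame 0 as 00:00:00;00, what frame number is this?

Complete 10-minute blocks: 13, each 17982 frames → 233766.
Remaining 9 whole minutes in the current block: 1800 + 8 × 1798 = 16184 frames.
Within the current minute: 23 × 30 + 14 − 2 = 702 (labels ;00/;01 skipped at this minute). Total = 233766 + 16184 + 702 = 250652.

250652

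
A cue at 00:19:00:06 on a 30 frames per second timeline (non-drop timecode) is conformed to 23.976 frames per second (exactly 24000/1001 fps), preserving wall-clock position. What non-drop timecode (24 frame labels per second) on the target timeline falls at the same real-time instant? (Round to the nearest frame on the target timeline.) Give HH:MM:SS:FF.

Source frame index: (0×3600 + 19×60 + 0) × 30 + 6 = 34206.
Real time: 34206 / (30) = 5701/5 s.
Target frame: (5701/5) × (24000/1001) = 27364800/1001 ≈ 27337.463 → 27337.
At 24 labels/s: frame 27337 → 00:18:59:01.

00:18:59:01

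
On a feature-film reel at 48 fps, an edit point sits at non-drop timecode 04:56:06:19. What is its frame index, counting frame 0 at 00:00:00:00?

Total seconds to the label: (4 × 3600 + 56 × 60 + 6) = 17766.
Frame index = 17766 × 48 + 19 = 852787.

frame 852787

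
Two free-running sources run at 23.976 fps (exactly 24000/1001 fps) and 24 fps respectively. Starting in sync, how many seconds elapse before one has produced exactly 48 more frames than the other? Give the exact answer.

2002 seconds

The gap grows by |24 − 24000/1001| = 24/1001 frames per second.
Time for a 48-frame gap: 48 ÷ (24/1001) = 2002 s.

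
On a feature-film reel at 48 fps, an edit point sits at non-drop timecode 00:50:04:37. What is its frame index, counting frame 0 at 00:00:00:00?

Total seconds to the label: (0 × 3600 + 50 × 60 + 4) = 3004.
Frame index = 3004 × 48 + 37 = 144229.

144229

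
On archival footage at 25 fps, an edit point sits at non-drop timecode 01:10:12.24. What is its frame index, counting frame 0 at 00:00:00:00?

Total seconds to the label: (1 × 3600 + 10 × 60 + 12) = 4212.
Frame index = 4212 × 25 + 24 = 105324.

105324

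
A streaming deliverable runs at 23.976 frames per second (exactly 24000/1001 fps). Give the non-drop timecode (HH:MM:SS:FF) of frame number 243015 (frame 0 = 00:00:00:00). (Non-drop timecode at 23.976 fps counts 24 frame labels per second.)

243015 ÷ 24 = 10125 full seconds, remainder 15 frames.
10125 s = 2 h 48 min 45 s.
Timecode: 02:48:45:15.

02:48:45:15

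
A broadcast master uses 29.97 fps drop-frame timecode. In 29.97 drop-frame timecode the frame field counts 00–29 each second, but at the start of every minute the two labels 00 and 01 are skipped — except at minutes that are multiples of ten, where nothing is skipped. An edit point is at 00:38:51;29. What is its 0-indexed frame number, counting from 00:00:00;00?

69889

As if non-drop at 30 labels/s: (0 × 3600 + 38 × 60 + 51) × 30 + 29 = 69959.
Minute boundaries passed: 38; those not divisible by 10: 38 − 3 = 35; dropped labels = 2 × 35 = 70.
Actual frame index = 69959 − 70 = 69889.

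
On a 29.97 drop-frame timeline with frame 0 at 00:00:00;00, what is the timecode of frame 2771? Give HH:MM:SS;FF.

00:01:32;13

Each 10-minute DF block holds 10 × 60 × 30 − 9 × 2 = 17982 frames. 2771 ÷ 17982 → 0 full blocks, remainder 2771.
Within the partial block the first minute is 1800 frames and each further minute 1798, so 1 further minute boundary passed. Total skipped labels = 18 × 0 + 2 × 1 = 2.
Non-drop label index = 2771 + 2 = 2773; at 30 labels/s that is 00:01:32:13, i.e. DF 00:01:32;13.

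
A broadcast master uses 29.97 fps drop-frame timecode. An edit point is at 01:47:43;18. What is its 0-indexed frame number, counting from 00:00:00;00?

As if non-drop at 30 labels/s: (1 × 3600 + 47 × 60 + 43) × 30 + 18 = 193908.
Minute boundaries passed: 107; those not divisible by 10: 107 − 10 = 97; dropped labels = 2 × 97 = 194.
Actual frame index = 193908 − 194 = 193714.

193714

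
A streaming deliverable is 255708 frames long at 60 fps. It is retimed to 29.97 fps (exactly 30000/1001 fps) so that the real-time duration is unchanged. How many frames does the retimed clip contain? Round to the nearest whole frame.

127726 frames

Frames at target rate = 255708 × (30000/1001) / (60) = 127854000/1001 ≈ 127726.274.
Nearest whole frame: 127726.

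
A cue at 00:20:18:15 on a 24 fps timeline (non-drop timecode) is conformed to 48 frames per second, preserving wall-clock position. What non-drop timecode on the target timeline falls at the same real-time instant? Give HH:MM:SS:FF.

00:20:18:30

Source frame index: (0×3600 + 20×60 + 18) × 24 + 15 = 29247.
Real time: 29247 / (24) = 9749/8 s.
Target frame: (9749/8) × (48) = 58494.
At 48 labels/s: frame 58494 → 00:20:18:30.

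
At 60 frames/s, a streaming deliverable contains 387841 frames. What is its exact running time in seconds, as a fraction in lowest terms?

387841/60 seconds

Running time = 387841 ÷ (60) = 387841 × 1/60 = 387841/60 s.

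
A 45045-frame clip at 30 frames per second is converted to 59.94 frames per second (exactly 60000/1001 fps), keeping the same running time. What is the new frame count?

Target frames = source frames × (target rate / source rate) = 45045 × (60000/1001)/(30) = 45045 × 2000/1001 = 90000.

90000 frames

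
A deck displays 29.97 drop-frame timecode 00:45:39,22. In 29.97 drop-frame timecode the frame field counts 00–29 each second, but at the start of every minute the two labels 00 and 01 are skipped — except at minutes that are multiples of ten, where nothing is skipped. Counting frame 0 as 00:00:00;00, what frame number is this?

82110

As if non-drop at 30 labels/s: (0 × 3600 + 45 × 60 + 39) × 30 + 22 = 82192.
Minute boundaries passed: 45; those not divisible by 10: 45 − 4 = 41; dropped labels = 2 × 41 = 82.
Actual frame index = 82192 − 82 = 82110.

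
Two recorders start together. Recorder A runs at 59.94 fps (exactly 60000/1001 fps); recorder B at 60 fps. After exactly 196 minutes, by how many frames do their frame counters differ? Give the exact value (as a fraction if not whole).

196 min = 11760 s.
A emits 60000/1001 × 11760 = 100800000/143 frames; B emits 60 × 11760 = 705600.
Difference = 100800/143 frames (≈ 704.8951); B is ahead of A.

100800/143 frames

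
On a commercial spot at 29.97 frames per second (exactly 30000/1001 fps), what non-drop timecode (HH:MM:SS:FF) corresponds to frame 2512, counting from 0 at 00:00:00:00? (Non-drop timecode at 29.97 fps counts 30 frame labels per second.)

2512 ÷ 30 = 83 full seconds, remainder 22 frames.
83 s = 0 h 1 min 23 s.
Timecode: 00:01:23:22.

00:01:23:22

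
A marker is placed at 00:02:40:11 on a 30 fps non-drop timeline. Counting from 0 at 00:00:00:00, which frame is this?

4811

Total seconds to the label: (0 × 3600 + 2 × 60 + 40) = 160.
Frame index = 160 × 30 + 11 = 4811.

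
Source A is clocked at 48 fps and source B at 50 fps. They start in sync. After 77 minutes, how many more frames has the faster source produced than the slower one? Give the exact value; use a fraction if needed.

77 min = 4620 s.
A emits 48 × 4620 = 221760 frames; B emits 50 × 4620 = 231000.
Difference = 9240 frames; B is ahead of A.

9240 frames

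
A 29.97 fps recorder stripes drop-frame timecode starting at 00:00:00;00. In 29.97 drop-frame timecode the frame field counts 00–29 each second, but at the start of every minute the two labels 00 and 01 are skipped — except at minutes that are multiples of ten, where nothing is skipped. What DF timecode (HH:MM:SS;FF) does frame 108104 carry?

Ten DF minutes hold 17982 frames, so frame 108104 lies in block 6 (frames 107892–125873) with 212 frames into that block.
The block's first minute is 1800 frames and the rest 1798 each; 212 frames reaches minute 0, so 6 × 18 + 0 × 2 = 108 labels have been skipped so far.
Adding those back, label number 108104 + 108 = 108212 at 30 labels/s is 3607 s + 2 f = 1 h 0 min 7 s frame 2, i.e. 01:00:07;02.

01:00:07;02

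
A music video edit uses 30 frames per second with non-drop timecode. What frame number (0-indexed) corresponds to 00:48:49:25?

frame 87895

Total seconds to the label: (0 × 3600 + 48 × 60 + 49) = 2929.
Frame index = 2929 × 30 + 25 = 87895.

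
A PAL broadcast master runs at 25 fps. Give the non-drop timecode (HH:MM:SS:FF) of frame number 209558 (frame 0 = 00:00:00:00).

209558 ÷ 25 = 8382 full seconds, remainder 8 frames.
8382 s = 2 h 19 min 42 s.
Timecode: 02:19:42:08.

02:19:42:08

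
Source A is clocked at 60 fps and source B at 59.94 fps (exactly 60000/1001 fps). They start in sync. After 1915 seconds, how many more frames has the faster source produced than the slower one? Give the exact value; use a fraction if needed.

A emits 60 × 1915 = 114900 frames; B emits 60000/1001 × 1915 = 114900000/1001.
Difference = 114900/1001 frames (≈ 114.7852); B is behind A.

114900/1001 frames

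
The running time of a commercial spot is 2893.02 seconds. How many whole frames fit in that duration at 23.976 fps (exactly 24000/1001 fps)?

69363 frames

Frames = 2893.02 × 24000/1001 = 5340960/77 ≈ 69363.1169.
Complete frames: 69363.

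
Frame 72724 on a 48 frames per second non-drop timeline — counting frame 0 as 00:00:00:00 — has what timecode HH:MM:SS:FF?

00:25:15:04

72724 ÷ 48 = 1515 full seconds, remainder 4 frames.
1515 s = 0 h 25 min 15 s.
Timecode: 00:25:15:04.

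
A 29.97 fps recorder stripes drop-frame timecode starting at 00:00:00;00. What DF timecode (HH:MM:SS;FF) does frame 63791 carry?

Ten DF minutes hold 17982 frames, so frame 63791 lies in block 3 (frames 53946–71927) with 9845 frames into that block.
The block's first minute is 1800 frames and the rest 1798 each; 9845 frames reaches minute 5, so 3 × 18 + 5 × 2 = 64 labels have been skipped so far.
Adding those back, label number 63791 + 64 = 63855 at 30 labels/s is 2128 s + 15 f = 0 h 35 min 28 s frame 15, i.e. 00:35:28;15.

00:35:28;15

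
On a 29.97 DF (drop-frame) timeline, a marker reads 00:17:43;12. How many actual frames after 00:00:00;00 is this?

31870

As if non-drop at 30 labels/s: (0 × 3600 + 17 × 60 + 43) × 30 + 12 = 31902.
Minute boundaries passed: 17; those not divisible by 10: 17 − 1 = 16; dropped labels = 2 × 16 = 32.
Actual frame index = 31902 − 32 = 31870.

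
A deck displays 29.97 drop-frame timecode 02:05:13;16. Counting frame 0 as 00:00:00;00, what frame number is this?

Complete 10-minute blocks: 12, each 17982 frames → 215784.
Remaining 5 whole minutes in the current block: 1800 + 4 × 1798 = 8992 frames.
Within the current minute: 13 × 30 + 16 − 2 = 404 (labels ;00/;01 skipped at this minute). Total = 215784 + 8992 + 404 = 225180.

225180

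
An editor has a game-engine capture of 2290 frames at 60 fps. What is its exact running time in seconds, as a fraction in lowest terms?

Running time = 2290 ÷ (60) = 2290 × 1/60 = 229/6 s.

229/6 seconds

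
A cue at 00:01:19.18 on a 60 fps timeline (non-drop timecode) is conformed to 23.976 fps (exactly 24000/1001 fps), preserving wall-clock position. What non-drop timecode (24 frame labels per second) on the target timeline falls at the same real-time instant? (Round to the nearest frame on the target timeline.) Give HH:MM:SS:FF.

Source frame index: (0×3600 + 1×60 + 19) × 60 + 18 = 4758.
Real time: 4758 / (60) = 793/10 s.
Target frame: (793/10) × (24000/1001) = 146400/77 ≈ 1901.299 → 1901.
At 24 labels/s: frame 1901 → 00:01:19:05.

00:01:19:05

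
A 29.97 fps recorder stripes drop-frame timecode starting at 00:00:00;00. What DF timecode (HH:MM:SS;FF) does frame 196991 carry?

Each 10-minute DF block holds 10 × 60 × 30 − 9 × 2 = 17982 frames. 196991 ÷ 17982 → 10 full blocks, remainder 17171.
Within the partial block the first minute is 1800 frames and each further minute 1798, so 9 further minute boundaries passed. Total skipped labels = 18 × 10 + 2 × 9 = 198.
Non-drop label index = 196991 + 198 = 197189; at 30 labels/s that is 01:49:32:29, i.e. DF 01:49:32;29.

01:49:32;29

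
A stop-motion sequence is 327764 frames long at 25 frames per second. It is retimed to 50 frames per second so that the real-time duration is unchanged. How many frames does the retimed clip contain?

Frames at target rate = 327764 × (50) / (25) = 655528.

655528 frames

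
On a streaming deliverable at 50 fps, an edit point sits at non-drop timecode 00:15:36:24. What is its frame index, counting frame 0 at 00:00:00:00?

46824

Total seconds to the label: (0 × 3600 + 15 × 60 + 36) = 936.
Frame index = 936 × 50 + 24 = 46824.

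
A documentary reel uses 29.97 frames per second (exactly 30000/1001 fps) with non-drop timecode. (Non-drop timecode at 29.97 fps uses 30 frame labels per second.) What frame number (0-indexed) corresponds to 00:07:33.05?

Total seconds to the label: (0 × 3600 + 7 × 60 + 33) = 453.
Frame index = 453 × 30 + 5 = 13595.

13595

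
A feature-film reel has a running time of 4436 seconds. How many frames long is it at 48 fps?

212928 frames

Frames = 4436 × 48 = 212928.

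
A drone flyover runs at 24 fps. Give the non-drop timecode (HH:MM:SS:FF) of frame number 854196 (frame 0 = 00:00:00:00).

09:53:11:12

854196 ÷ 24 = 35591 full seconds, remainder 12 frames.
35591 s = 9 h 53 min 11 s.
Timecode: 09:53:11:12.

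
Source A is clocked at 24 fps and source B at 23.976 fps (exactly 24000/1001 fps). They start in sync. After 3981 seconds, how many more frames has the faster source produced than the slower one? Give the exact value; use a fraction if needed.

95544/1001 frames

A emits 24 × 3981 = 95544 frames; B emits 24000/1001 × 3981 = 95544000/1001.
Difference = 95544/1001 frames (≈ 95.4486); B is behind A.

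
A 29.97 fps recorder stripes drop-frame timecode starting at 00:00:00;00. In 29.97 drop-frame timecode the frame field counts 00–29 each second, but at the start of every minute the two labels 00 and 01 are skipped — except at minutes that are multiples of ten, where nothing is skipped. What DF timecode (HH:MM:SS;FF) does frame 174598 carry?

Ten DF minutes hold 17982 frames, so frame 174598 lies in block 9 (frames 161838–179819) with 12760 frames into that block.
The block's first minute is 1800 frames and the rest 1798 each; 12760 frames reaches minute 7, so 9 × 18 + 7 × 2 = 176 labels have been skipped so far.
Adding those back, label number 174598 + 176 = 174774 at 30 labels/s is 5825 s + 24 f = 1 h 37 min 5 s frame 24, i.e. 01:37:05;24.

01:37:05;24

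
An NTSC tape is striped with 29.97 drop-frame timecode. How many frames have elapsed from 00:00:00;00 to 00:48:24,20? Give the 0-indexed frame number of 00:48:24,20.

Complete 10-minute blocks: 4, each 17982 frames → 71928.
Remaining 8 whole minutes in the current block: 1800 + 7 × 1798 = 14386 frames.
Within the current minute: 24 × 30 + 20 − 2 = 738 (labels ;00/;01 skipped at this minute). Total = 71928 + 14386 + 738 = 87052.

87052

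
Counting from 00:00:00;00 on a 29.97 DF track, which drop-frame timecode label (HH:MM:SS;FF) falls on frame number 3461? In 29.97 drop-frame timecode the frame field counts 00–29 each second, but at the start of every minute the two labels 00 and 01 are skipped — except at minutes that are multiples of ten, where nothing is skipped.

00:01:55;13

Each 10-minute DF block holds 10 × 60 × 30 − 9 × 2 = 17982 frames. 3461 ÷ 17982 → 0 full blocks, remainder 3461.
Within the partial block the first minute is 1800 frames and each further minute 1798, so 1 further minute boundary passed. Total skipped labels = 18 × 0 + 2 × 1 = 2.
Non-drop label index = 3461 + 2 = 3463; at 30 labels/s that is 00:01:55:13, i.e. DF 00:01:55;13.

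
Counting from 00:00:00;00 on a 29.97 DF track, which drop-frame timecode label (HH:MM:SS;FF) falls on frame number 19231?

Each 10-minute DF block holds 10 × 60 × 30 − 9 × 2 = 17982 frames. 19231 ÷ 17982 → 1 full block, remainder 1249.
Within the partial block the first minute is 1800 frames and each further minute 1798, so 0 further minute boundaries passed. Total skipped labels = 18 × 1 + 2 × 0 = 18.
Non-drop label index = 19231 + 18 = 19249; at 30 labels/s that is 00:10:41:19, i.e. DF 00:10:41;19.

00:10:41;19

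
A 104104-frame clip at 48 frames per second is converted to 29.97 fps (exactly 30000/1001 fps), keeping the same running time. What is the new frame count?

Target frames = source frames × (target rate / source rate) = 104104 × (30000/1001)/(48) = 104104 × 625/1001 = 65000.

65000 frames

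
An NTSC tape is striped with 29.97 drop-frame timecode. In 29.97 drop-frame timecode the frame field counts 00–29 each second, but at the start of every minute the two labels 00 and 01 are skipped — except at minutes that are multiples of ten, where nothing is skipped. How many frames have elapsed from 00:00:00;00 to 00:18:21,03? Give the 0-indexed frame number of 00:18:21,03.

As if non-drop at 30 labels/s: (0 × 3600 + 18 × 60 + 21) × 30 + 3 = 33033.
Minute boundaries passed: 18; those not divisible by 10: 18 − 1 = 17; dropped labels = 2 × 17 = 34.
Actual frame index = 33033 − 34 = 32999.

32999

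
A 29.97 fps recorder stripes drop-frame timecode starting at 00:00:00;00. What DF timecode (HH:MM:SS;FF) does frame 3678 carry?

Ten DF minutes hold 17982 frames, so frame 3678 lies in block 0 (frames 0–17981) with 3678 frames into that block.
The block's first minute is 1800 frames and the rest 1798 each; 3678 frames reaches minute 2, so 0 × 18 + 2 × 2 = 4 labels have been skipped so far.
Adding those back, label number 3678 + 4 = 3682 at 30 labels/s is 122 s + 22 f = 0 h 2 min 2 s frame 22, i.e. 00:02:02;22.

00:02:02;22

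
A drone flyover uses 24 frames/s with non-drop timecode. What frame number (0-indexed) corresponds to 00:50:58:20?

73412

Total seconds to the label: (0 × 3600 + 50 × 60 + 58) = 3058.
Frame index = 3058 × 24 + 20 = 73412.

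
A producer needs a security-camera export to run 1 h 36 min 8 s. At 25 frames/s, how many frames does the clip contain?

144200 frames

1 h 36 min 8 s = 5768 s.
Frames = 5768 × 25 = 144200.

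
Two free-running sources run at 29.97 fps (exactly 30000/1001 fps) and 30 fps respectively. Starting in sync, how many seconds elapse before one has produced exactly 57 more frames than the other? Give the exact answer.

The gap grows by |30 − 30000/1001| = 30/1001 frames per second.
Time for a 57-frame gap: 57 ÷ (30/1001) = 1901.9 s.

1901.9 seconds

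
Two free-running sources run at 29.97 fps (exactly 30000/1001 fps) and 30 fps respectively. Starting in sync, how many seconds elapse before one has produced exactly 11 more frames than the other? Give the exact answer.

11011/30 seconds

The gap grows by |30 − 30000/1001| = 30/1001 frames per second.
Time for a 11-frame gap: 11 ÷ (30/1001) = 11011/30 s.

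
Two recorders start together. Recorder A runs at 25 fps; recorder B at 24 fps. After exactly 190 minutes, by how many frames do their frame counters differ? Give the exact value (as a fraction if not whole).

190 min = 11400 s.
A emits 25 × 11400 = 285000 frames; B emits 24 × 11400 = 273600.
Difference = 11400 frames; B is behind A.

11400 frames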